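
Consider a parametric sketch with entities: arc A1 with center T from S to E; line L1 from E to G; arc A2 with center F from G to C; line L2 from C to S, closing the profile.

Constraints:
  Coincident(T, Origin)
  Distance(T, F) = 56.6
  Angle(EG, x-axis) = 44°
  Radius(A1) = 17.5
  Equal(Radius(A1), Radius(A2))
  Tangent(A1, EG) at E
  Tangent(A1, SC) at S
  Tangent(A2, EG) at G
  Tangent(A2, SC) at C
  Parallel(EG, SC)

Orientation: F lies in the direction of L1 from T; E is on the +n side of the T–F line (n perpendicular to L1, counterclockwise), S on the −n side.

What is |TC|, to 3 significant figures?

59.2

The slot axis is L1's direction at 44.0°, so u = (cos 44.0°, sin 44.0°) = (0.719, 0.695) and n = (−sin 44.0°, cos 44.0°) = (-0.695, 0.719). T is at the origin and F lies 56.6 along u from T, so F = 56.6·u = (40.7, 39.3). Tangency of A1 to both parallel lines with radius 17.5 puts E and S at T ± 17.5·n: E = (-12.2, 12.6), S = (12.2, -12.6). Equal radii place G and C the same way about F: G = F + 17.5·n = (28.6, 51.9), C = F − 17.5·n = (52.9, 26.7). Then |TC| = |C − T| = 59.2.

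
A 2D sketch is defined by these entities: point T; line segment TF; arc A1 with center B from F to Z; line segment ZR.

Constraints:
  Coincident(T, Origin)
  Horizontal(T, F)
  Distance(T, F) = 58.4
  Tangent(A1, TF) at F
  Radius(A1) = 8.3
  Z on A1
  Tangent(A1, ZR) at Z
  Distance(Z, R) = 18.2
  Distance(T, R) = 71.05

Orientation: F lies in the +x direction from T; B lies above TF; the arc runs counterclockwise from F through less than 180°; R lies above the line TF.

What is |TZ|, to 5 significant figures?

67.257

Checks: |BF| = 8.300 ✓; |BZ| = 8.300 ✓; ∠(BZ, ZR) = 90.00° ✓; |ZR| = 18.20 ✓; |TR| = 71.05 ✓.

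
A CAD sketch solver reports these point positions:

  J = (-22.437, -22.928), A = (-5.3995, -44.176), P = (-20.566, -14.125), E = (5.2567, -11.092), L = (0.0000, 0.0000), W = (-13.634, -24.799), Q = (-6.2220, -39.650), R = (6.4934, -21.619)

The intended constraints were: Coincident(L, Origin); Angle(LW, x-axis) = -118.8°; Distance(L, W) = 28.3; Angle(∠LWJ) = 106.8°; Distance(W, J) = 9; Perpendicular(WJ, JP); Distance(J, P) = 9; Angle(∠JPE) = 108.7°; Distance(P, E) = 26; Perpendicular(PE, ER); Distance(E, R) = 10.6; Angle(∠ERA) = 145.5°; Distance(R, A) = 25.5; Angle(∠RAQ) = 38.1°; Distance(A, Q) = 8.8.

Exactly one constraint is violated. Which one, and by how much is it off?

Distance(A, Q) = 8.8 — off by 4.20.

L = (0.00, 0.00) ✓; LW at -118.8° ✓; |LW| = 28.30 ✓; ∠LWJ = 106.8° ✓; |WJ| = 9.000 ✓; ∠(WJ, JP) = 90.00° ✓; |JP| = 9.000 ✓; ∠JPE = 108.7° ✓; |PE| = 26.00 ✓; ∠(PE, ER) = 90.00° ✓; |ER| = 10.60 ✓; ∠ERA = 145.5° ✓; |RA| = 25.50 ✓; ∠RAQ = 38.10° ✓; |AQ| = 4.600 ✗.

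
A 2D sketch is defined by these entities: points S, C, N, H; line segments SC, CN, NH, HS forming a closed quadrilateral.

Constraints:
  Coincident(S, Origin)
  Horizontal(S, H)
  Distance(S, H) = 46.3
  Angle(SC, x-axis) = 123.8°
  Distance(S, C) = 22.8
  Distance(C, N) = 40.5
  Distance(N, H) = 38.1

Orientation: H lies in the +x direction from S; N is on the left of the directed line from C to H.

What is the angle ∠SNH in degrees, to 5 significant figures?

71.519°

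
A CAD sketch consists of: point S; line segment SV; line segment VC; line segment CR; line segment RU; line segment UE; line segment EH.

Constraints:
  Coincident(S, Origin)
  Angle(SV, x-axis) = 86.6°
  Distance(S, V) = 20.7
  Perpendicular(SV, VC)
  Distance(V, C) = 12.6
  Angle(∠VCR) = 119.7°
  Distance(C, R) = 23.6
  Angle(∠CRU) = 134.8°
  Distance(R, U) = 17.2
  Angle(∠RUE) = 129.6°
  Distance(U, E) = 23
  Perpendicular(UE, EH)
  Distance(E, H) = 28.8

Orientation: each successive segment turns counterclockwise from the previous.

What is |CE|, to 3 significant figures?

48.5

∠CRU = 134.8° gives RU at -77.9° from the x-axis; with |RU| = 17.2, U = (-20.6, -15.2). ∠RUE = 129.6° gives UE at -27.5° from the x-axis; with |UE| = 23.0, E = (-0.231, -25.8). Then |CE| = |E − C| = 48.5.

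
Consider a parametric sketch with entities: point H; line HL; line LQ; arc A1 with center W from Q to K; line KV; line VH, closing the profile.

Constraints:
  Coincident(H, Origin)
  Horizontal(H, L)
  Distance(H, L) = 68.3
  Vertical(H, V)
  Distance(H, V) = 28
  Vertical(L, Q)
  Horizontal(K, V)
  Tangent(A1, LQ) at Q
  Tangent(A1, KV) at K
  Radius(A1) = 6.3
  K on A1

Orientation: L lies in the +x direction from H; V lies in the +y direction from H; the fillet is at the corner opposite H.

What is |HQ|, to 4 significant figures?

71.66

H is at the origin; H and L share the same y with |HL| = 68.3 and L on the +x side, so L = (68.30, 0.000). HV is vertical with |HV| = 28.0 and V on the +y side, so V = (0.000, 28.00). The virtual corner opposite H is at (68.30, 28.00). The tangent condition forces WQ to be normal to LQ and tangency of A1 to KV means the radius WK is perpendicular to KV, with radius 6.3, so the center W sits 6.3 in from both sides at W = (62.00, 21.70). That places the tangent points at Q = (68.30, 21.70) on LQ and K = (62.00, 28.00) on KV. Then |HQ| = |Q − H| = 71.66.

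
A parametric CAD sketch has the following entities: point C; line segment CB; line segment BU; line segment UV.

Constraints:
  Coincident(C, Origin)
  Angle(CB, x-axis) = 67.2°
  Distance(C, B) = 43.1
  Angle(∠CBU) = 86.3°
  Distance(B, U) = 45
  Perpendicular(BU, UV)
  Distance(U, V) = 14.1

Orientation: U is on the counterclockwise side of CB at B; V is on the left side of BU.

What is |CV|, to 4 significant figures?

51.17

C is at the origin; CB runs at 67.2° with length 43.1, so B = 43.1·(cos 67.2°, sin 67.2°) = (16.70, 39.73). ∠CBU = 86.3°, so BU runs at 67.2° + (180° − 86.3°) = 160.9° from the x-axis; with |BU| = 45.0, U = B + 45.0·(cos 160.9°, sin 160.9°) = (-25.82, 54.46). BU is perpendicular to UV; with |UV| = 14.1 on the left of BU, V = U + 14.1·(-0.3272, -0.9449) = (-30.43, 41.13). Then |CV| = |V − C| = 51.17.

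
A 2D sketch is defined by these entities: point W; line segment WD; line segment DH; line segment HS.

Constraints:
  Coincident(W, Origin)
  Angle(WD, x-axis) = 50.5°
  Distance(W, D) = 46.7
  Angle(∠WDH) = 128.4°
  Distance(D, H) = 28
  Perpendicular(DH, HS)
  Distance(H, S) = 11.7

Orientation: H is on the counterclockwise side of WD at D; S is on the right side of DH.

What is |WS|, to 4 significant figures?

74.72

W is at the origin; WD runs at 50.5° with length 46.7, so D = 46.7·(cos 50.5°, sin 50.5°) = (29.70, 36.03). ∠WDH = 128.4°, so DH runs at 50.5° + (180° − 128.4°) = 102.1° from the x-axis; with |DH| = 28.0, H = D + 28.0·(cos 102.1°, sin 102.1°) = (23.84, 63.41). DH ⟂ HS; with |HS| = 11.7 on the right of DH, S = H + 11.7·(0.9778, 0.2096) = (35.28, 65.87). Then |WS| = |S − W| = 74.72.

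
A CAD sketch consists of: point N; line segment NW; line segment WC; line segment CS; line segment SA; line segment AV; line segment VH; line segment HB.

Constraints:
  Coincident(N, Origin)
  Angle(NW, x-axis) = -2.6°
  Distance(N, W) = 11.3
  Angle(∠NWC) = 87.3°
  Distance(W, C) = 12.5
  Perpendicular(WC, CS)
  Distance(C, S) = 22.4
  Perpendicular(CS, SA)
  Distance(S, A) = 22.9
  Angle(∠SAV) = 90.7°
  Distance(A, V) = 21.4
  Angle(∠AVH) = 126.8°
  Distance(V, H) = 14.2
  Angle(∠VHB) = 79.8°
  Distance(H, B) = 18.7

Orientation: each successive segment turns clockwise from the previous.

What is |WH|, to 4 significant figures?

7.667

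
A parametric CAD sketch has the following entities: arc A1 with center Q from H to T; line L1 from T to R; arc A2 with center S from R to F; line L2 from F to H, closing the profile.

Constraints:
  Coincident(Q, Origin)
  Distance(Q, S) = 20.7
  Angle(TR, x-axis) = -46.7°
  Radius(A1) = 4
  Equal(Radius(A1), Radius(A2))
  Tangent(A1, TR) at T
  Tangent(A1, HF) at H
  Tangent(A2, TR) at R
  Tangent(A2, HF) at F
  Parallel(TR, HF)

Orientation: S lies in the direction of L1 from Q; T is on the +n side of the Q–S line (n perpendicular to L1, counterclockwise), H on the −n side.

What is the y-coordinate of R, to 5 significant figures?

-12.322

Tangency of A1 to both parallel lines with radius 4.0 puts T and H at Q ± 4.0·n: T = (2.9111, 2.7433), H = (-2.9111, -2.7433). Equal radii place R and F the same way about S: R = S + 4.0·n = (17.108, -12.322), F = S − 4.0·n = (11.285, -17.808). So R.y = -12.322.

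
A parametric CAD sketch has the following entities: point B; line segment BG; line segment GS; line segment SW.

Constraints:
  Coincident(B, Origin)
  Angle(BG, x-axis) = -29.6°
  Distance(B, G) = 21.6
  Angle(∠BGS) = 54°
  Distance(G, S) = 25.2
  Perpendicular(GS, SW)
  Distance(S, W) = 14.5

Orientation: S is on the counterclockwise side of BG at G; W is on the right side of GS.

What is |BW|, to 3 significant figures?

34.3

B is at the origin; BG runs at -29.6° with length 21.6, so G = 21.6·(cos -29.6°, sin -29.6°) = (18.8, -10.7). ∠BGS = 54.0°, so GS runs at -29.6° + (180° − 54.0°) = 96.4° from the x-axis; with |GS| = 25.2, S = G + 25.2·(cos 96.4°, sin 96.4°) = (16.0, 14.4). GS ⟂ SW; with |SW| = 14.5 on the right of GS, W = S + 14.5·(0.994, 0.111) = (30.4, 16.0). Then |BW| = |W − B| = 34.3.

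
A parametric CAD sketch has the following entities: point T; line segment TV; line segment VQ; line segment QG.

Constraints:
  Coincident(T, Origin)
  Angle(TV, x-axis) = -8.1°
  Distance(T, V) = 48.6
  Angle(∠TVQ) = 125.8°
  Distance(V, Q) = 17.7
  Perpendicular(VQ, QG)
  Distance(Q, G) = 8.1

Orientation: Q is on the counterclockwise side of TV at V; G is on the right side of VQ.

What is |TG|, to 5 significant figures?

66.225

T is at the origin; TV runs at -8.1° with length 48.6, so V = 48.6·(cos -8.1°, sin -8.1°) = (48.115, -6.8478). ∠TVQ = 125.8°, so VQ runs at -8.1° + (180° − 125.8°) = 46.100° from the x-axis; with |VQ| = 17.7, Q = V + 17.7·(cos 46.100°, sin 46.100°) = (60.388, 5.9060). VQ ⟂ QG; with |QG| = 8.1 on the right of VQ, G = Q + 8.1·(0.72055, -0.69340) = (66.225, 0.28940). Then |TG| = |G − T| = 66.225.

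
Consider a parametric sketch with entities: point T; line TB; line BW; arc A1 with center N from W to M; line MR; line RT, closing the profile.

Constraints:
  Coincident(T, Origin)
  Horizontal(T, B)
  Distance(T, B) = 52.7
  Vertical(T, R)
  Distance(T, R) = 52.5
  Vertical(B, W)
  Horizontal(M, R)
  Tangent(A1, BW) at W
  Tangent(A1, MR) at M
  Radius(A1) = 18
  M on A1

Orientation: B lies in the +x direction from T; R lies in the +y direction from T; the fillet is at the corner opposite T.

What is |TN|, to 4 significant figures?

48.93

T and R share the same x with |TR| = 52.5 and R on the +y side, so R = (0.000, 52.50). The virtual corner opposite T is at (52.70, 52.50). A1 meets BW tangentially, so NW is at right angles to BW and the tangent condition forces NM to be normal to MR, with radius 18.0, so the center N sits 18.0 in from both sides at N = (34.70, 34.50). Then |TN| = |N − T| = 48.93.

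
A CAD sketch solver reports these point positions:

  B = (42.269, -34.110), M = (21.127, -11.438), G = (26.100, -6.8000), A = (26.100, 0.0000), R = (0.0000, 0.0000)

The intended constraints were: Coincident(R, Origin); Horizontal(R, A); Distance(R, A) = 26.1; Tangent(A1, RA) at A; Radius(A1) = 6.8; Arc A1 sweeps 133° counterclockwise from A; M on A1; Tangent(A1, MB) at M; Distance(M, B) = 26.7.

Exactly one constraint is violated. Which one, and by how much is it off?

Distance(M, B) = 26.7 — off by 4.30.

R = (0.00, 0.00) ✓; R.y = 0.00, A.y = 0.00 ✓; |RA| = 26.10 ✓; ∠(GA, AR) = 90.00° ✓; |GA| = 6.800 ✓; bearing(G→M) − bearing(G→A) = 133.0° ✓; |GM| = 6.800 ✓; ∠(GM, MB) = 90.00° ✓; |MB| = 31.00 ✗.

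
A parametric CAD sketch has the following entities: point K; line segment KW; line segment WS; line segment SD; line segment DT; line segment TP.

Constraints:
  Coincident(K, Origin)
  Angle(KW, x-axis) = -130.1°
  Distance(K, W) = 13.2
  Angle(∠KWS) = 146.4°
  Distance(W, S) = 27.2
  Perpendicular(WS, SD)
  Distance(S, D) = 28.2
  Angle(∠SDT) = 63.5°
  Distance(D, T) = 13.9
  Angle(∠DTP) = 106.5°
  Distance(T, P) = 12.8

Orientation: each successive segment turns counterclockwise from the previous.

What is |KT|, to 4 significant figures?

29.65

K is at the origin; KW runs at -130.1° with length 13.2, so W = (-8.502, -10.10). ∠KWS = 146.4° gives WS at -96.50° from the x-axis; with |WS| = 27.2, S = (-11.58, -37.12). WS is perpendicular to SD, so SD runs at -6.500°; with |SD| = 28.2, D = (16.44, -40.31). ∠SDT = 63.5° gives DT at 110.0° from the x-axis; with |DT| = 13.9, T = (11.68, -27.25). Then |KT| = |T − K| = 29.65.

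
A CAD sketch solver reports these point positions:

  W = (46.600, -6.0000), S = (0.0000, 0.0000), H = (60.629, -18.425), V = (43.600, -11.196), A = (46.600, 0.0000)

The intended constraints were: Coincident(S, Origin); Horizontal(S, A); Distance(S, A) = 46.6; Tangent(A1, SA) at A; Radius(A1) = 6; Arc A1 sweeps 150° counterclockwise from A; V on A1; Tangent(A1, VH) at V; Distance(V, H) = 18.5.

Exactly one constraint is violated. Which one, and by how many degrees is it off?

Tangent(A1, VH) at V — off by 7.00°.

S = (0.00, 0.00) ✓; S.y = 0.00, A.y = 0.00 ✓; |SA| = 46.60 ✓; ∠(WA, AS) = 90.00° ✓; |WA| = 6.000 ✓; bearing(W→V) − bearing(W→A) = 150.0° ✓; |WV| = 6.000 ✓; ∠(WV, VH) = 83.00° ✗; |VH| = 18.50 ✓.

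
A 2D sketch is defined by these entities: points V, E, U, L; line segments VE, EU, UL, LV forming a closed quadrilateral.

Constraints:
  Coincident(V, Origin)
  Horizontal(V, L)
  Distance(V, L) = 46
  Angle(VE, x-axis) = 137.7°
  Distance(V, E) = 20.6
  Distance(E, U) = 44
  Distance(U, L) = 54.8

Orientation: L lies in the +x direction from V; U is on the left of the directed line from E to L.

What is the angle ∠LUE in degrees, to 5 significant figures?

78.069°

V is at the origin; V and L share the same y with |VL| = 46.0 and L in +x, so L = (46.0, 0). VE runs at 137.7° with |VE| = 20.6, so E = (-15.236, 13.864). U is determined by |EU| = 44.0 and |UL| = 54.8 together: it lies at the intersection of circle(E, 44.0) and circle(L, 54.8). With |EL| = 62.786, the foot of the radical line on EL is 22.896 from E and the perpendicular offset is √(44.0² − 22.896²) = 37.574. Taking the left-of-EL solution: U = (15.391, 45.455).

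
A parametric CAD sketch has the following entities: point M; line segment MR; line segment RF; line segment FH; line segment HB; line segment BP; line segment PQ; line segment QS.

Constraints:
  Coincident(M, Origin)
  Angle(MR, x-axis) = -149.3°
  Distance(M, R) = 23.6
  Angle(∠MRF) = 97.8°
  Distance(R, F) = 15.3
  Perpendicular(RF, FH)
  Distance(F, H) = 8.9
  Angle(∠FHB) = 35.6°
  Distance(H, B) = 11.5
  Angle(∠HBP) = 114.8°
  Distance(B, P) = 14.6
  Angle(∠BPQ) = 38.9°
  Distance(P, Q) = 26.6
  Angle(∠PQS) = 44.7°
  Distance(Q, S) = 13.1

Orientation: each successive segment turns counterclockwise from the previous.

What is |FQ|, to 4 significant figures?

13.96

M is at the origin; MR runs at -149.3° with length 23.6, so R = (-20.29, -12.05). ∠MRF = 97.8° gives RF at -67.10° from the x-axis; with |RF| = 15.3, F = (-14.34, -26.14). RF ⟂ FH, so FH runs at 22.90°; with |FH| = 8.9, H = (-6.140, -22.68). ∠FHB = 35.6° gives HB at 167.3° from the x-axis; with |HB| = 11.5, B = (-17.36, -20.15). ∠HBP = 114.8° gives BP at -127.5° from the x-axis; with |BP| = 14.6, P = (-26.25, -31.73). ∠BPQ = 38.9° gives PQ at 13.60° from the x-axis; with |PQ| = 26.6, Q = (-0.3928, -25.48). Then |FQ| = |Q − F| = 13.96.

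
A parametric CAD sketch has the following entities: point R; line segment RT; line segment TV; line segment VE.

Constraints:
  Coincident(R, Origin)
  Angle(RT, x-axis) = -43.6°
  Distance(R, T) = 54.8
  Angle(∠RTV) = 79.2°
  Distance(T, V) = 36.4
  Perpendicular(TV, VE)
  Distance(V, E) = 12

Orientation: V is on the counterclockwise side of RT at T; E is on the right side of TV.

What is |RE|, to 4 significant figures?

70.83

R is at the origin; RT runs at -43.6° with length 54.8, so T = 54.8·(cos -43.6°, sin -43.6°) = (39.68, -37.79). ∠RTV = 79.2°, so TV runs at -43.6° + (180° − 79.2°) = 57.20° from the x-axis; with |TV| = 36.4, V = T + 36.4·(cos 57.20°, sin 57.20°) = (59.40, -7.195). TV is perpendicular to VE; with |VE| = 12.0 on the right of TV, E = V + 12.0·(0.8406, -0.5417) = (69.49, -13.70). Then |RE| = |E − R| = 70.83.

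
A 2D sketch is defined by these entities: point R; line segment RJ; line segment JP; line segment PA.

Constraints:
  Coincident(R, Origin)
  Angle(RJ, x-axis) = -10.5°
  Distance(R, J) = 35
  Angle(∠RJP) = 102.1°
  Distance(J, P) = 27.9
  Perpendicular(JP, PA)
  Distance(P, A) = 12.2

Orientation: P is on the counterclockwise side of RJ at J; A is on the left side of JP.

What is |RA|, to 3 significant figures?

41.6

R is at the origin; RJ runs at -10.5° with length 35.0, so J = 35.0·(cos -10.5°, sin -10.5°) = (34.4, -6.38). ∠RJP = 102.1°, so JP runs at -10.5° + (180° − 102.1°) = 67.4° from the x-axis; with |JP| = 27.9, P = J + 27.9·(cos 67.4°, sin 67.4°) = (45.1, 19.4). JP is perpendicular to PA; with |PA| = 12.2 on the left of JP, A = P + 12.2·(-0.923, 0.384) = (33.9, 24.1). Then |RA| = |A − R| = 41.6.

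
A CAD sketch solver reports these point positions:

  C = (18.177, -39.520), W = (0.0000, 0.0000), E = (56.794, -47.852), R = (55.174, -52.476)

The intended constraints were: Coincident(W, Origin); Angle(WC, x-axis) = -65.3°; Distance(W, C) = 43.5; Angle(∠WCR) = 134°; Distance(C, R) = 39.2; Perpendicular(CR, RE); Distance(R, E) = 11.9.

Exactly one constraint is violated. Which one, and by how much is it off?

Distance(R, E) = 11.9 — off by 7.00.

W = (0.00, 0.00) ✓; WC at -65.30° ✓; |WC| = 43.50 ✓; ∠WCR = 134.0° ✓; |CR| = 39.20 ✓; ∠(CR, RE) = 89.99° ✓; |RE| = 4.900 ✗.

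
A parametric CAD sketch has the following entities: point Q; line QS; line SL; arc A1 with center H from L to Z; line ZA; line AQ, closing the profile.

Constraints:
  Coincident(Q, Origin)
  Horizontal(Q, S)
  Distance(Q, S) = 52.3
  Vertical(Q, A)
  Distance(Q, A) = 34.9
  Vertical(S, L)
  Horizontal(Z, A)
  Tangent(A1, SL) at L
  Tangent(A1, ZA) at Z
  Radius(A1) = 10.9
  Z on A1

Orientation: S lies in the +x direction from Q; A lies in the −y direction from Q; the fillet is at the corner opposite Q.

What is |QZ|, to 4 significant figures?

54.15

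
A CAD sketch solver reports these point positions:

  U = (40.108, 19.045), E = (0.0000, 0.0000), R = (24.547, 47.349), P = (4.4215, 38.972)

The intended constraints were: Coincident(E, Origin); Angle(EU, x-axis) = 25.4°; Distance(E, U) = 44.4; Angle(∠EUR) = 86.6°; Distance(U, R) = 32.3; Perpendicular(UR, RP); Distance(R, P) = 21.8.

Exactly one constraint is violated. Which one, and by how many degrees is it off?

Perpendicular(UR, RP) — off by 6.20°.

E = (0.00, 0.00) ✓; EU at 25.40° ✓; |EU| = 44.40 ✓; ∠EUR = 86.60° ✓; |UR| = 32.30 ✓; ∠(UR, RP) = 83.80° ✗; |RP| = 21.80 ✓.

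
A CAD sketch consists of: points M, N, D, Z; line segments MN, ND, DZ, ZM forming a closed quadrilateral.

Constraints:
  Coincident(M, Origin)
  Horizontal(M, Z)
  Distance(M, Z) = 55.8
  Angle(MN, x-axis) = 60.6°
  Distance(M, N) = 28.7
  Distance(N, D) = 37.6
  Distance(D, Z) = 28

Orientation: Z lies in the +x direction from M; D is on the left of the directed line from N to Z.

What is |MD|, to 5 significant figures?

58.551

Checks: |MZ| = 55.80 ✓; |MN| = 28.70 ✓; |ND| = 37.60 ✓; |DZ| = 28.00 ✓.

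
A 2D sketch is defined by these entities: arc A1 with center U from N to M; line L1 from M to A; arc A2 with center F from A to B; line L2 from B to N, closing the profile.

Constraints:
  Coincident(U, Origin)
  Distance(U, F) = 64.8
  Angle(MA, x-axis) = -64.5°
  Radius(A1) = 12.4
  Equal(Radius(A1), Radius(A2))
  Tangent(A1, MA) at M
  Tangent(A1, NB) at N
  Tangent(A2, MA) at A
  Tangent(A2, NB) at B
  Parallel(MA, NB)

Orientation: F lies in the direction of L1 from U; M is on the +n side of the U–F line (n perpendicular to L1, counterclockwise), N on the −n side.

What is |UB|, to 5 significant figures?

65.976

The slot axis is L1's direction at -64.5°, so u = (cos -64.5°, sin -64.5°) = (0.43051, -0.90259) and n = (−sin -64.5°, cos -64.5°) = (0.90259, 0.43051). U is at the origin and F lies 64.8 along u from U, so F = 64.8·u = (27.897, -58.488). Tangency of A1 to both parallel lines with radius 12.4 puts M and N at U ± 12.4·n: M = (11.192, 5.3383), N = (-11.192, -5.3383). Equal radii place A and B the same way about F: A = F + 12.4·n = (39.089, -53.149), B = F − 12.4·n = (16.705, -63.826). Then |UB| = |B − U| = 65.976.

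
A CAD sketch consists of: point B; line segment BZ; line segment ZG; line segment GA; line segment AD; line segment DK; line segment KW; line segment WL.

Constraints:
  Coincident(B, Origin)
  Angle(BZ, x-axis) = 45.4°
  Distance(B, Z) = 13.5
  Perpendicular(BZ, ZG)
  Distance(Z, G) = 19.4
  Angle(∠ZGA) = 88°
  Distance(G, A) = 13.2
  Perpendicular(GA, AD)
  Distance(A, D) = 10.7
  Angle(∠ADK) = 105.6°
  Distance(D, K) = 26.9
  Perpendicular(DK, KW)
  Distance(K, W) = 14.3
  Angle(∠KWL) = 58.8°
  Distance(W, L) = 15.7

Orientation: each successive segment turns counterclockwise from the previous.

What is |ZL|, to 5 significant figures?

11.206

B is at the origin; BZ runs at 45.4° with length 13.5, so Z = (9.4791, 9.6124). BZ is perpendicular to ZG, so ZG runs at 135.40°; with |ZG| = 19.4, G = (-4.3342, 23.234). ∠ZGA = 88.0° gives GA at -132.60° from the x-axis; with |GA| = 13.2, A = (-13.269, 13.518). The perpendicularity gives AD at right angles to GA, so AD runs at -42.600°; with |AD| = 10.7, D = (-5.3928, 6.2751). ∠ADK = 105.6° gives DK at 31.800° from the x-axis; with |DK| = 26.9, K = (17.469, 20.450). DK is perpendicular to KW, so KW runs at 121.80°; with |KW| = 14.3, W = (9.9339, 32.604). ∠KWL = 58.8° gives WL at -117.00° from the x-axis; with |WL| = 15.7, L = (2.8062, 18.615). Then |ZL| = |L − Z| = 11.206.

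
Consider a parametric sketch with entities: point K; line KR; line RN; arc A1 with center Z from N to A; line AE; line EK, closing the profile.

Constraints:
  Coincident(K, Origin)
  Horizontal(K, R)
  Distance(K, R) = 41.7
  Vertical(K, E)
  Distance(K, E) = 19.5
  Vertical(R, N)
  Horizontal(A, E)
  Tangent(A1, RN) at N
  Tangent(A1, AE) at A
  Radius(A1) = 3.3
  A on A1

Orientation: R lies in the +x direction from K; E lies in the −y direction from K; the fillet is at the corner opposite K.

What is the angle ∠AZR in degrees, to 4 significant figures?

168.5°

K is at the origin; KR is horizontal with |KR| = 41.7 and R on the +x side, so R = (41.70, 0.000). KE is vertical with |KE| = 19.5 and E on the −y side, so E = (0.000, -19.50). The virtual corner opposite K is at (41.70, -19.50). A1 meets RN tangentially, so ZN is at right angles to RN and tangency of A1 to AE means the radius ZA is perpendicular to AE, with radius 3.3, so the center Z sits 3.3 in from both sides at Z = (38.40, -16.20). That places the tangent points at N = (41.70, -16.20) on RN and A = (38.40, -19.50) on AE. Then cos ∠AZR = ZA·ZR / (|ZA||ZR|), giving 168.5°.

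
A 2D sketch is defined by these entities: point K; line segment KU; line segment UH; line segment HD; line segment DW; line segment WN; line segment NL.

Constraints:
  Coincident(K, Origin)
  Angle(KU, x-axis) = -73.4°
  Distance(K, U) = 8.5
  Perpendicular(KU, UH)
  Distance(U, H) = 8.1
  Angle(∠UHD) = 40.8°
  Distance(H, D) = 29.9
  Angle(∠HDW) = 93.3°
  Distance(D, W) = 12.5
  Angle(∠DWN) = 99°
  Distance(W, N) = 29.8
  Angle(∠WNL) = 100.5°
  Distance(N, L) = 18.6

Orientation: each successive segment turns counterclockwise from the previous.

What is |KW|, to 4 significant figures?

23.32

∠UHD = 40.8° gives HD at 155.8° from the x-axis; with |HD| = 29.9, D = (-17.08, 6.425). ∠HDW = 93.3° gives DW at -117.5° from the x-axis; with |DW| = 12.5, W = (-22.85, -4.663). Then |KW| = |W − K| = 23.32.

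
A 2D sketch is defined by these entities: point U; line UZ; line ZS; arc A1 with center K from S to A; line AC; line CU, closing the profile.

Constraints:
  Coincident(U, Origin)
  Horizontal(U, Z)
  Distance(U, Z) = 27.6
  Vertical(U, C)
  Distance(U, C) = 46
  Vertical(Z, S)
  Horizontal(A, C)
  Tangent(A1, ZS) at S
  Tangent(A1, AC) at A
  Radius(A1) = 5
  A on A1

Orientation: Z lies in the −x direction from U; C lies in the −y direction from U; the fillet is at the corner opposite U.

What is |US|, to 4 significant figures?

49.42

U is at the origin; UZ is horizontal with |UZ| = 27.6 and Z on the −x side, so Z = (-27.60, 0.000). U and C share the same x with |UC| = 46.0 and C on the −y side, so C = (0.000, -46.00). The virtual corner opposite U is at (-27.60, -46.00). The tangent condition forces KS to be normal to ZS and since A1 is tangent to AC there, KA ⟂ AC, with radius 5.0, so the center K sits 5.0 in from both sides at K = (-22.60, -41.00). That places the tangent points at S = (-27.60, -41.00) on ZS and A = (-22.60, -46.00) on AC. Then |US| = |S − U| = 49.42.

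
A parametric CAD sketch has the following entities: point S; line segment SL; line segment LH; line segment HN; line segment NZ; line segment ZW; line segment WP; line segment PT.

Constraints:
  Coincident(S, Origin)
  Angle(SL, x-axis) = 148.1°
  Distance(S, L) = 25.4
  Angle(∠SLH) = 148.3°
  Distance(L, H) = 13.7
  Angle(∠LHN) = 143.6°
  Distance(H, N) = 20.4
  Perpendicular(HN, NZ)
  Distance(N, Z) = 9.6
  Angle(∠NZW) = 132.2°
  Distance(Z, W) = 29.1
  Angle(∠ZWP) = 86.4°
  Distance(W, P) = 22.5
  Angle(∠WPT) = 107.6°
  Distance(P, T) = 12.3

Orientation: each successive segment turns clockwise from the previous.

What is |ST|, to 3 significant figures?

32.7

∠ZWP = 86.4° gives WP at -151° from the x-axis; with |WP| = 22.5, P = (-18.9, 8.72). ∠WPT = 107.6° gives PT at 136° from the x-axis; with |PT| = 12.3, T = (-27.8, 17.2). Then |ST| = |T − S| = 32.7.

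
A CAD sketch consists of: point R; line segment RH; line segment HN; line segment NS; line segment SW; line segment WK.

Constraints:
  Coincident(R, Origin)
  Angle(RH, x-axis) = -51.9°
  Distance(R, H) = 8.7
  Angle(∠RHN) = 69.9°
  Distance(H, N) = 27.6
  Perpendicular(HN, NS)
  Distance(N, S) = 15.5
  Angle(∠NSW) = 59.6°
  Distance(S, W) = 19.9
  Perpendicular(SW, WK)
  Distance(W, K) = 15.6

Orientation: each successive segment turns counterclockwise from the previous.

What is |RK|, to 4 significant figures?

22.31

R is at the origin; RH runs at -51.9° with length 8.7, so H = (5.368, -6.846). ∠RHN = 69.9° gives HN at 58.20° from the x-axis; with |HN| = 27.6, N = (19.91, 16.61). The perpendicularity gives NS at right angles to HN, so NS runs at 148.2°; with |NS| = 15.5, S = (6.739, 24.78). ∠NSW = 59.6° gives SW at -91.40° from the x-axis; with |SW| = 19.9, W = (6.253, 4.884). SW is perpendicular to WK, so WK runs at -1.400°; with |WK| = 15.6, K = (21.85, 4.503). Then |RK| = |K − R| = 22.31.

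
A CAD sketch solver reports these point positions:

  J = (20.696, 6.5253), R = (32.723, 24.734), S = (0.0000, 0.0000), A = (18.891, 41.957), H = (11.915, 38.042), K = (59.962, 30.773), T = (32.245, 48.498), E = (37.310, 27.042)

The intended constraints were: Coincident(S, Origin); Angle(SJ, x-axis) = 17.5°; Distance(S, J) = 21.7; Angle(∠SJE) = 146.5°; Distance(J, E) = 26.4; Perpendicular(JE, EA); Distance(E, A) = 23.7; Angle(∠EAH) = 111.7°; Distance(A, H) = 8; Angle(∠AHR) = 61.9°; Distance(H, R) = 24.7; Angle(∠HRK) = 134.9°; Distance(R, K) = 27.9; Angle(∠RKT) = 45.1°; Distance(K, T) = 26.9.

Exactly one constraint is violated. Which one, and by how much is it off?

Distance(K, T) = 26.9 — off by 6.00.

S = (0.00, 0.00) ✓; SJ at 17.50° ✓; |SJ| = 21.70 ✓; ∠SJE = 146.5° ✓; |JE| = 26.40 ✓; ∠(JE, EA) = 90.00° ✓; |EA| = 23.70 ✓; ∠EAH = 111.7° ✓; |AH| = 7.999 ✓; ∠AHR = 61.90° ✓; |HR| = 24.70 ✓; ∠HRK = 134.9° ✓; |RK| = 27.90 ✓; ∠RKT = 45.10° ✓; |KT| = 32.90 ✗.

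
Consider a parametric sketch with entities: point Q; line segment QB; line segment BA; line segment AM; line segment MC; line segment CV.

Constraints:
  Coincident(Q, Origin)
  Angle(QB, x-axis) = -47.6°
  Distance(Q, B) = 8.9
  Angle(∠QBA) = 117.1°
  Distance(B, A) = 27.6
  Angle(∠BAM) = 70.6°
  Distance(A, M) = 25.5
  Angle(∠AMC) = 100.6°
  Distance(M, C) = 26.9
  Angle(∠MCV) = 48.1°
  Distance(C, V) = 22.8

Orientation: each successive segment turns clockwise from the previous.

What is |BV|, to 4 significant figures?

11.58

Q is at the origin; QB runs at -47.6° with length 8.9, so B = (6.001, -6.572). ∠QBA = 117.1° gives BA at -110.5° from the x-axis; with |BA| = 27.6, A = (-3.664, -32.42). ∠BAM = 70.6° gives AM at 140.1° from the x-axis; with |AM| = 25.5, M = (-23.23, -16.07). ∠AMC = 100.6° gives MC at 60.70° from the x-axis; with |MC| = 26.9, C = (-10.06, 7.391). ∠MCV = 48.1° gives CV at -71.20° from the x-axis; with |CV| = 22.8, V = (-2.715, -14.19). Then |BV| = |V − B| = 11.58.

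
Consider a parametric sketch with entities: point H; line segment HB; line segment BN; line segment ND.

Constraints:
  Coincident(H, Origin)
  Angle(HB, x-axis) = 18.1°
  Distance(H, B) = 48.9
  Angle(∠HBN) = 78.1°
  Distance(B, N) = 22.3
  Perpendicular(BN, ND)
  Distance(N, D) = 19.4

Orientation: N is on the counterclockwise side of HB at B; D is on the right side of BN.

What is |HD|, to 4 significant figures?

68.35

H is at the origin; HB runs at 18.1° with length 48.9, so B = 48.9·(cos 18.1°, sin 18.1°) = (46.48, 15.19). ∠HBN = 78.1°, so BN runs at 18.1° + (180° − 78.1°) = 120.0° from the x-axis; with |BN| = 22.3, N = B + 22.3·(cos 120.0°, sin 120.0°) = (35.33, 34.50). BN is perpendicular to ND; with |ND| = 19.4 on the right of BN, D = N + 19.4·(0.8660, 0.5000) = (52.13, 44.20). Then |HD| = |D − H| = 68.35.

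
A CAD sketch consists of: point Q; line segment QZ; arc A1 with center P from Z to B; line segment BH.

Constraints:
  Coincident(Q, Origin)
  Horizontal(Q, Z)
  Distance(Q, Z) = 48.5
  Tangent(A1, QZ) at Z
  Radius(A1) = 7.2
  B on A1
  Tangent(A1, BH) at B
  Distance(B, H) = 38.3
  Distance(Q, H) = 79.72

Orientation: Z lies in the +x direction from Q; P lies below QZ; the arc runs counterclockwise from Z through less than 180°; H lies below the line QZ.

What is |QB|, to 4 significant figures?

44.76

Checks: Q.y = 0.00, Z.y = 0.00 ✓; |PB| = 7.200 ✓; ∠(PB, BH) = 90.00° ✓; |BH| = 38.30 ✓; |QH| = 79.72 ✓.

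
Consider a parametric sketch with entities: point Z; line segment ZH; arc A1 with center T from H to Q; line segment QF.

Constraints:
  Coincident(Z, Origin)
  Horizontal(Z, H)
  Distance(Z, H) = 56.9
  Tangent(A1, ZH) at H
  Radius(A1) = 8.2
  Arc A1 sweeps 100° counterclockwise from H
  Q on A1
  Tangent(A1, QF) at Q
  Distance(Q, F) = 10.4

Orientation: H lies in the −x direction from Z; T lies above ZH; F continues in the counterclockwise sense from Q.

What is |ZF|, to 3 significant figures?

54.4

Z is at the origin; ZH is horizontal with |ZH| = 56.9 and H on the −x side, so H = (-56.9, 0.00). A1 meets ZH tangentially, so TH is at right angles to ZH, so T = H + (0, 8.2) = (-56.9, 8.20). On A1, H sits at bearing -90° from T; a 100° counterclockwise sweep puts Q at bearing 10°, so Q = T + 8.2·(cos 10°, sin 10°) = (-48.8, 9.62). Since A1 is tangent to QF there, TQ ⟂ QF, so QF runs along (−sin 10°, cos 10°); with |QF| = 10.4, F = (-50.6, 19.9). Then |ZF| = |F − Z| = 54.4.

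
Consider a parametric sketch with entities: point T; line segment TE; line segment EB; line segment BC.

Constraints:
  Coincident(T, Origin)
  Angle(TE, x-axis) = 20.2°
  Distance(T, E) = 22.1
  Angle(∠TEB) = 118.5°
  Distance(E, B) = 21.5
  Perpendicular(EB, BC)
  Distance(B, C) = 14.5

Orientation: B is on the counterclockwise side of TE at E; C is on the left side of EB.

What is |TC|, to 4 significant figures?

32.42

∠TEB = 118.5°, so EB runs at 20.2° + (180° − 118.5°) = 81.70° from the x-axis; with |EB| = 21.5, B = E + 21.5·(cos 81.70°, sin 81.70°) = (23.84, 28.91). EB ⟂ BC; with |BC| = 14.5 on the left of EB, C = B + 14.5·(-0.9895, 0.1444) = (9.496, 31.00). Then |TC| = |C − T| = 32.42.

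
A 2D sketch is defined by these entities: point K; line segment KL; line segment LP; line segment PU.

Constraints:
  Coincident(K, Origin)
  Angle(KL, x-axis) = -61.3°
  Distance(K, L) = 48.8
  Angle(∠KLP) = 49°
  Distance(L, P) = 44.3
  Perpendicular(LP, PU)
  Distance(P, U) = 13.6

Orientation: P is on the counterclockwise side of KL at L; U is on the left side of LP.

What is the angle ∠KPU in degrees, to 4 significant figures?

18.45°

K is at the origin; KL runs at -61.3° with length 48.8, so L = 48.8·(cos -61.3°, sin -61.3°) = (23.43, -42.80). ∠KLP = 49.0°, so LP runs at -61.3° + (180° − 49.0°) = 69.70° from the x-axis; with |LP| = 44.3, P = L + 44.3·(cos 69.70°, sin 69.70°) = (38.80, -1.256). LP is perpendicular to PU; with |PU| = 13.6 on the left of LP, U = P + 13.6·(-0.9379, 0.3469) = (26.05, 3.462). Then cos ∠KPU = PK·PU / (|PK||PU|), giving 18.45°.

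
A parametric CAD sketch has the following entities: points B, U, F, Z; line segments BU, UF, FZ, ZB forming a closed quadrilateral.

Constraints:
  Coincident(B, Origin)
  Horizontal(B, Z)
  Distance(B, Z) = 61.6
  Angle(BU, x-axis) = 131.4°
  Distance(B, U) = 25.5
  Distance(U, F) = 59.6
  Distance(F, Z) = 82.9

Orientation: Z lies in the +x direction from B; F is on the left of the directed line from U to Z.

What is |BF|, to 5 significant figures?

70.804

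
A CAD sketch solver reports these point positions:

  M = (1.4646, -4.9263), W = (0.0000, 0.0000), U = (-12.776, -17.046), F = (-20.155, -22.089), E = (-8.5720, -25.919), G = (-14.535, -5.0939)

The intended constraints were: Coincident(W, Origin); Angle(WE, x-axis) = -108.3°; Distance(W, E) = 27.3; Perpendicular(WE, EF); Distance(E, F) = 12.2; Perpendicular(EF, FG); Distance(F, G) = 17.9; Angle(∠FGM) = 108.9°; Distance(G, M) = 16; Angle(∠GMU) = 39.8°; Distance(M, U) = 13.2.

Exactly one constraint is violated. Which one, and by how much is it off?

Distance(M, U) = 13.2 — off by 5.50.

W = (0.00, 0.00) ✓; WE at -108.3° ✓; |WE| = 27.30 ✓; ∠(WE, EF) = 90.00° ✓; |EF| = 12.20 ✓; ∠(EF, FG) = 90.00° ✓; |FG| = 17.90 ✓; ∠FGM = 108.9° ✓; |GM| = 16.00 ✓; ∠GMU = 39.80° ✓; |MU| = 18.70 ✗.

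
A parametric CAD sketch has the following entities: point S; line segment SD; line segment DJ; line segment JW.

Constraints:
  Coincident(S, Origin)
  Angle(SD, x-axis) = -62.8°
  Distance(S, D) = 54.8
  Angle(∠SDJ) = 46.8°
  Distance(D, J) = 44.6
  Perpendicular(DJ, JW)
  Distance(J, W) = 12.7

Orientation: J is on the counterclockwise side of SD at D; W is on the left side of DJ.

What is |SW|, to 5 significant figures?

28.154

S is at the origin; SD runs at -62.8° with length 54.8, so D = 54.8·(cos -62.8°, sin -62.8°) = (25.049, -48.740). ∠SDJ = 46.8°, so DJ runs at -62.8° + (180° − 46.8°) = 70.400° from the x-axis; with |DJ| = 44.6, J = D + 44.6·(cos 70.400°, sin 70.400°) = (40.010, -6.7243). DJ is perpendicular to JW; with |JW| = 12.7 on the left of DJ, W = J + 12.7·(-0.94206, 0.33545) = (28.046, -2.4640). Then |SW| = |W − S| = 28.154.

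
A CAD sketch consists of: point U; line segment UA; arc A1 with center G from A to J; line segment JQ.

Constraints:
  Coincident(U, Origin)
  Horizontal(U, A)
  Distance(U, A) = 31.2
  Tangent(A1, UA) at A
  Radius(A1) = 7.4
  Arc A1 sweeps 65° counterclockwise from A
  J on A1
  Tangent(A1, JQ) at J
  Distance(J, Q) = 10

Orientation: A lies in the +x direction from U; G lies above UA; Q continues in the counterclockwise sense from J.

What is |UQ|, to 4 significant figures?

44.19

U is at the origin; UA is horizontal with |UA| = 31.2 and A on the +x side, so A = (31.20, 0.000). Since A1 is tangent to UA there, GA ⟂ UA, so G = A + (0, 7.4) = (31.20, 7.400). On A1, A sits at bearing -90° from G; a 65° counterclockwise sweep puts J at bearing -25°, so J = G + 7.4·(cos -25°, sin -25°) = (37.91, 4.273). Since A1 is tangent to JQ there, GJ ⟂ JQ, so JQ runs along (−sin -25°, cos -25°); with |JQ| = 10.0, Q = (42.13, 13.34). Then |UQ| = |Q − U| = 44.19.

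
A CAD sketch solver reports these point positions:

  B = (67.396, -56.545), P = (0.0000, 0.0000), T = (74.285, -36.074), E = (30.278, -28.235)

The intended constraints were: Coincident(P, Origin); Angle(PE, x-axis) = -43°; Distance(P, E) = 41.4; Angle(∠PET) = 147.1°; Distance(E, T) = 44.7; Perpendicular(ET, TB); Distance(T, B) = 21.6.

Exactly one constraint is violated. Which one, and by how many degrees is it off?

Perpendicular(ET, TB) — off by 8.50°.

P = (0.00, 0.00) ✓; PE at -43.00° ✓; |PE| = 41.40 ✓; ∠PET = 147.1° ✓; |ET| = 44.70 ✓; ∠(ET, TB) = 98.50° ✗; |TB| = 21.60 ✓.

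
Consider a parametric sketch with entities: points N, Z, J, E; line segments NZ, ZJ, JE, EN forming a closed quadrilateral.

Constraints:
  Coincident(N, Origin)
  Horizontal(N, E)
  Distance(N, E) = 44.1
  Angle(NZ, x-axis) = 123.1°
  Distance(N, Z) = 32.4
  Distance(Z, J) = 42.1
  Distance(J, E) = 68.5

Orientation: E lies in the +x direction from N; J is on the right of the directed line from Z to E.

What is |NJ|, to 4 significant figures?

27.11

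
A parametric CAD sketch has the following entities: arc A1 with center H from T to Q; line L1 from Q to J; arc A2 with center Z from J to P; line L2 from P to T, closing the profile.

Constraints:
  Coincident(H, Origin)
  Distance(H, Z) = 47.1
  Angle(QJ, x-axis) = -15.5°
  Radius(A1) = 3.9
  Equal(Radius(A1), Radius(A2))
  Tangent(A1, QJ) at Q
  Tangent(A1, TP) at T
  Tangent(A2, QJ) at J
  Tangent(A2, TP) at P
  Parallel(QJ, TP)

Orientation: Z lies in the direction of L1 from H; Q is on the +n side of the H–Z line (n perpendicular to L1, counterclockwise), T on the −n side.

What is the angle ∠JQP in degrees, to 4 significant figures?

9.403°

The slot axis is L1's direction at -15.5°, so u = (cos -15.5°, sin -15.5°) = (0.9636, -0.2672) and n = (−sin -15.5°, cos -15.5°) = (0.2672, 0.9636). H is at the origin and Z lies 47.1 along u from H, so Z = 47.1·u = (45.39, -12.59). Tangency of A1 to both parallel lines with radius 3.9 puts Q and T at H ± 3.9·n: Q = (1.042, 3.758), T = (-1.042, -3.758). Equal radii place J and P the same way about Z: J = Z + 3.9·n = (46.43, -8.829), P = Z − 3.9·n = (44.34, -16.35). Then cos ∠JQP = QJ·QP / (|QJ||QP|), giving 9.403°.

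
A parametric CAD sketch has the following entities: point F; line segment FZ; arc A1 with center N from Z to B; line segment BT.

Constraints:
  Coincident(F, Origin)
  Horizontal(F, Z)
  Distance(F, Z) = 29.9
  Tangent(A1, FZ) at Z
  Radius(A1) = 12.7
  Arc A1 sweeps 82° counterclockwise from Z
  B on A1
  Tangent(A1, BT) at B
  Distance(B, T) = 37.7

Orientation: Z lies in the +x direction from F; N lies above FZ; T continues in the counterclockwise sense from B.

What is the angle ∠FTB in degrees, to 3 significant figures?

36.7°

F is at the origin; F and Z share the same y with |FZ| = 29.9 and Z on the +x side, so Z = (29.9, 0.00). Since A1 is tangent to FZ there, NZ ⟂ FZ, so N = Z + (0, 12.7) = (29.9, 12.7). On A1, Z sits at bearing -90° from N; an 82° counterclockwise sweep puts B at bearing -8°, so B = N + 12.7·(cos -8°, sin -8°) = (42.5, 10.9). The tangent condition forces NB to be normal to BT, so BT runs along (−sin -8°, cos -8°); with |BT| = 37.7, T = (47.7, 48.3). Then cos ∠FTB = TF·TB / (|TF||TB|), giving 36.7°.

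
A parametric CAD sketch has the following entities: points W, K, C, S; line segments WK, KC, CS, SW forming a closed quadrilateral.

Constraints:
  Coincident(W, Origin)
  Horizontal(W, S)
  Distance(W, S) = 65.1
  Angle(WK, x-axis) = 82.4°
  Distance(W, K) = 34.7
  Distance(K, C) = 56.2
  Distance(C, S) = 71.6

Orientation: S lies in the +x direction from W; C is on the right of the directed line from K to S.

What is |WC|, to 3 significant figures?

21.5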